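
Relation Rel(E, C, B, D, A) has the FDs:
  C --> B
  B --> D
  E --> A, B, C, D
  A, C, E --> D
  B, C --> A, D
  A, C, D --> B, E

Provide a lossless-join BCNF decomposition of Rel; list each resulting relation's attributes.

{A, B, C, E}; {B, D}

Candidate keys of the original relation: {C}, {E}.
{A, B, C, D, E}: {B} determines {B, D} here but is not a superkey — split on B --> D, giving {B, D} and {A, B, C, E}.
{B, D} is in BCNF.
{A, B, C, E} is in BCNF.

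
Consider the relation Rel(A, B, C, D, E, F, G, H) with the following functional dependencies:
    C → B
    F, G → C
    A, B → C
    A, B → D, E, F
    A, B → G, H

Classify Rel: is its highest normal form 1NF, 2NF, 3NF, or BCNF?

Candidate keys: {A, B}, {A, C}, {A, F, G}. Prime attributes: {A, B, C, F, G}.
C → B: {C}⁺ = {B, C}, which is not all of the attributes, so the left side is not a superkey — BCNF is violated.
Since {B} ⊆ prime attributes and every other non-superkey FD also has a prime right side, the schema is in 3NF.

3NF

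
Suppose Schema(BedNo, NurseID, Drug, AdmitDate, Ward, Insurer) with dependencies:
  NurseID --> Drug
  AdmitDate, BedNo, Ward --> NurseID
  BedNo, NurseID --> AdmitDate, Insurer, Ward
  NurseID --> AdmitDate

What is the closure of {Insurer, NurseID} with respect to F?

Start with {Insurer, NurseID}.
NurseID --> Drug applies; add {Drug} → now {Drug, Insurer, NurseID}.
NurseID --> AdmitDate applies; add {AdmitDate} → now {AdmitDate, Drug, Insurer, NurseID}.
No further FD applies.

{AdmitDate, Drug, Insurer, NurseID}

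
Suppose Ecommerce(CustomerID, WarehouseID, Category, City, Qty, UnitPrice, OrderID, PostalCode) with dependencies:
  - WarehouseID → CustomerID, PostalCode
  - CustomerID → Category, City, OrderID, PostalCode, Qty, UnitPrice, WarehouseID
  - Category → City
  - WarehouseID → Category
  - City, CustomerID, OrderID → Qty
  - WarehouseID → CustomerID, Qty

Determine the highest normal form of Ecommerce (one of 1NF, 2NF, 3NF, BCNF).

Candidate keys: {CustomerID}, {WarehouseID}. Prime attributes: {CustomerID, WarehouseID}.
Category → City: {Category}⁺ = {Category, City}, which is not all of the attributes, so the left side is not a superkey — BCNF is violated.
Category → City determines the non-prime attribute {City} from a non-superkey — 3NF is violated.
With only single-attribute keys there can be no partial dependency, so 2NF holds.

2NF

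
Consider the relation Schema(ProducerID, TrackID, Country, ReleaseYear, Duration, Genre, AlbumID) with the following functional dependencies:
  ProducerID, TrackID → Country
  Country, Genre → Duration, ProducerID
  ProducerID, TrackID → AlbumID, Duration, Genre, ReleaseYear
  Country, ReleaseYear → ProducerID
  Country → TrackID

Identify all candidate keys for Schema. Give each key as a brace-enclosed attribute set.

{Country, Genre}⁺ = {AlbumID, Country, Duration, Genre, ProducerID, ReleaseYear, TrackID} — all of the relation — so {Country, Genre} is a candidate key.
{Country, ProducerID}⁺ = {AlbumID, Country, Duration, Genre, ProducerID, ReleaseYear, TrackID} — all of the relation — so {Country, ProducerID} is a candidate key.
{Country, ReleaseYear}⁺ = {AlbumID, Country, Duration, Genre, ProducerID, ReleaseYear, TrackID} — all of the relation — so {Country, ReleaseYear} is a candidate key.
{ProducerID, TrackID}⁺ = {AlbumID, Country, Duration, Genre, ProducerID, ReleaseYear, TrackID} — all of the relation — so {ProducerID, TrackID} is a candidate key.
Any other superkey properly contains one of these, so there are no further candidate keys.

{Country, Genre}, {Country, ProducerID}, {Country, ReleaseYear}, {ProducerID, TrackID}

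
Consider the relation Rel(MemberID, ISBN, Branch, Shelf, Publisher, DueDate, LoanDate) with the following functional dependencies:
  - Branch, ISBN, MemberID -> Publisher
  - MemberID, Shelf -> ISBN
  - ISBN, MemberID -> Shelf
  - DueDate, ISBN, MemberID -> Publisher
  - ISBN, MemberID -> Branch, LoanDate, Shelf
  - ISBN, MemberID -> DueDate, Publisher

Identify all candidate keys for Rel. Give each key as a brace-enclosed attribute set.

{ISBN, MemberID}, {MemberID, Shelf}

No FD produces {MemberID}, so it must be in every candidate key.
{ISBN, MemberID}⁺ = {Branch, DueDate, ISBN, LoanDate, MemberID, Publisher, Shelf} — all of the relation — so {ISBN, MemberID} is a candidate key.
{MemberID, Shelf}⁺ = {Branch, DueDate, ISBN, LoanDate, MemberID, Publisher, Shelf} — all of the relation — so {MemberID, Shelf} is a candidate key.
Any other superkey properly contains one of these, so there are no further candidate keys.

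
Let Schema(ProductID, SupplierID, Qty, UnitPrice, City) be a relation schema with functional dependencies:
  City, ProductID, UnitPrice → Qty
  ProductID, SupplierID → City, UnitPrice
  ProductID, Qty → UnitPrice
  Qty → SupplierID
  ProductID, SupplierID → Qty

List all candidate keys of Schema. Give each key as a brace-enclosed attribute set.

No FD produces {ProductID}, so it must be in every candidate key.
Closure of {ProductID, Qty} is {City, ProductID, Qty, SupplierID, UnitPrice}, the whole schema; {ProductID, Qty} is a candidate key.
Closure of {ProductID, SupplierID} is {City, ProductID, Qty, SupplierID, UnitPrice}, the whole schema; {ProductID, SupplierID} is a candidate key.
Closure of {City, ProductID, UnitPrice} is {City, ProductID, Qty, SupplierID, UnitPrice}, the whole schema; {City, ProductID, UnitPrice} is a candidate key.
No proper subset of any of these is a key, and no other minimal superkey exists.

{City, ProductID, UnitPrice}, {ProductID, Qty}, {ProductID, SupplierID}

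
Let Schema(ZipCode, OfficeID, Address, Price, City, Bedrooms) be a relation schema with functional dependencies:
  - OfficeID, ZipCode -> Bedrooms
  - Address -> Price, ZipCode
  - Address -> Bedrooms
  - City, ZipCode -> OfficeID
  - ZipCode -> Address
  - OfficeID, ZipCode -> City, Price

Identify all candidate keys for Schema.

{Address, City}⁺ = {Address, Bedrooms, City, OfficeID, Price, ZipCode}, which is every attribute, so {Address, City} is a candidate key.
{Address, OfficeID}⁺ = {Address, Bedrooms, City, OfficeID, Price, ZipCode}, which is every attribute, so {Address, OfficeID} is a candidate key.
{City, ZipCode}⁺ = {Address, Bedrooms, City, OfficeID, Price, ZipCode}, which is every attribute, so {City, ZipCode} is a candidate key.
{OfficeID, ZipCode}⁺ = {Address, Bedrooms, City, OfficeID, Price, ZipCode}, which is every attribute, so {OfficeID, ZipCode} is a candidate key.
These are minimal and exhaustive — every other superkey contains one of them.

{Address, City}, {Address, OfficeID}, {City, ZipCode}, {OfficeID, ZipCode}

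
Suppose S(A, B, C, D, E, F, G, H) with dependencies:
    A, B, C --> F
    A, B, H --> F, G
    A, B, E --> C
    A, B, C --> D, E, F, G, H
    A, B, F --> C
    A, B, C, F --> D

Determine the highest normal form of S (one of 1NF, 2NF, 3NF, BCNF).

BCNF

Candidate keys: {A, B, C}, {A, B, E}, {A, B, F}, {A, B, H}. Prime attributes: {A, B, C, E, F, H}.
Every FD has a superkey on the left, so the relation is in BCNF.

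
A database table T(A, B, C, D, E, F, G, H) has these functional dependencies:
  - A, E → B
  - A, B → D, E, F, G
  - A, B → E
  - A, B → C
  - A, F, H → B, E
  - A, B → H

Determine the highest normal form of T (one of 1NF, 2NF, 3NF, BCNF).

Candidate keys: {A, B}, {A, E}, {A, F, H}. Prime attributes: {A, B, E, F, H}.
Each dependency's left side is a superkey — BCNF holds.

BCNF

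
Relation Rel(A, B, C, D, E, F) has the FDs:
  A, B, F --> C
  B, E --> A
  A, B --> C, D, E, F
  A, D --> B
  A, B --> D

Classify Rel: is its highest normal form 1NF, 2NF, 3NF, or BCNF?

Candidate keys: {A, B}, {A, D}, {B, E}. Prime attributes: {A, B, D, E}.
The left-hand side of every FD is a superkey, so BCNF is satisfied.

BCNF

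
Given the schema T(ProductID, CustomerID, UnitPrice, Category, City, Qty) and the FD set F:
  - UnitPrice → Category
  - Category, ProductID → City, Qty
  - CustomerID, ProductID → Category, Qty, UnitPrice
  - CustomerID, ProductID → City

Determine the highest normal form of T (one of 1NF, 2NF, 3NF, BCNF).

Candidate key: {CustomerID, ProductID}. Prime attributes: {CustomerID, ProductID}.
UnitPrice → Category: {UnitPrice}⁺ = {Category, UnitPrice}, which is not all of the attributes, so the left side is not a superkey — BCNF is violated.
Because {Category} is non-prime and the left side of UnitPrice → Category is not a superkey, the relation is not in 3NF.
No proper subset of a key has a non-prime attribute in its closure, so there is no partial dependency; 2NF holds.

2NF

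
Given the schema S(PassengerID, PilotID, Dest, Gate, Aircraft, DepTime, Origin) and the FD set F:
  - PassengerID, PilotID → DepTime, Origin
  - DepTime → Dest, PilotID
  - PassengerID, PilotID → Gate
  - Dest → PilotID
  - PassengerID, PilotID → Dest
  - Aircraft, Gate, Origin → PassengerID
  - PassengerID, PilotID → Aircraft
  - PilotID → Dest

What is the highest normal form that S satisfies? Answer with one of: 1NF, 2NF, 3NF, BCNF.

3NF

Candidate keys: {Aircraft, DepTime, Gate, Origin}, {Aircraft, Dest, Gate, Origin}, {Aircraft, Gate, Origin, PilotID}, {DepTime, PassengerID}, {Dest, PassengerID}, {PassengerID, PilotID}. Prime attributes: {Aircraft, DepTime, Dest, Gate, Origin, PassengerID, PilotID}.
DepTime → Dest, PilotID breaks BCNF: {DepTime}⁺ = {DepTime, Dest, PilotID}, so {DepTime} is not a superkey.
Its right-hand attributes {Dest, PilotID} are all prime, as are those of every other non-superkey FD — the relation is in 3NF.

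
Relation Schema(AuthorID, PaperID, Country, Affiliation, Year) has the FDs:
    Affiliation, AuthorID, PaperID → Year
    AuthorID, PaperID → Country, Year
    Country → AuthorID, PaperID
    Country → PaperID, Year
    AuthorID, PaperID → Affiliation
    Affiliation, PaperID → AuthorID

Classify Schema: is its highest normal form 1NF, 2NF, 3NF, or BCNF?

BCNF

Candidate keys: {Affiliation, PaperID}, {AuthorID, PaperID}, {Country}. Prime attributes: {Affiliation, AuthorID, Country, PaperID}.
Each dependency's left side is a superkey — BCNF holds.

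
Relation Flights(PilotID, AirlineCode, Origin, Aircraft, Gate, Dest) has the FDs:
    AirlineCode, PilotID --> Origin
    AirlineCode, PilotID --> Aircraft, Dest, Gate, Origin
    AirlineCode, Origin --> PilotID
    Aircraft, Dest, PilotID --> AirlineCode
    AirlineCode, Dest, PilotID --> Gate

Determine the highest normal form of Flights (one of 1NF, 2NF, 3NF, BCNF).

Candidate keys: {Aircraft, Dest, PilotID}, {AirlineCode, Origin}, {AirlineCode, PilotID}. Prime attributes: {Aircraft, AirlineCode, Dest, Origin, PilotID}.
Each dependency's left side is a superkey — BCNF holds.

BCNF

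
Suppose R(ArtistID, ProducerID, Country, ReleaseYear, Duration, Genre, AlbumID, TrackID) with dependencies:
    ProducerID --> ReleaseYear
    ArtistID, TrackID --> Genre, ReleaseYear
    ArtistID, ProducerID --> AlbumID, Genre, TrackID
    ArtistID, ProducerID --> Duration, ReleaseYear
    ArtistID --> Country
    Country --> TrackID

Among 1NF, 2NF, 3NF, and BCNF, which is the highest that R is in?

1NF

Candidate key: {ArtistID, ProducerID}. Prime attributes: {ArtistID, ProducerID}.
ProducerID --> ReleaseYear: {ProducerID}⁺ = {ProducerID, ReleaseYear}, which is not all of the attributes, so the left side is not a superkey — BCNF is violated.
Because {ReleaseYear} is non-prime and the left side of ProducerID --> ReleaseYear is not a superkey, the relation is not in 3NF.
{ArtistID} is a proper subset of the key {ArtistID, ProducerID}, and {ArtistID}⁺ contains the non-prime attributes {Country, Genre, ReleaseYear, TrackID} — a partial dependency, so 2NF is violated.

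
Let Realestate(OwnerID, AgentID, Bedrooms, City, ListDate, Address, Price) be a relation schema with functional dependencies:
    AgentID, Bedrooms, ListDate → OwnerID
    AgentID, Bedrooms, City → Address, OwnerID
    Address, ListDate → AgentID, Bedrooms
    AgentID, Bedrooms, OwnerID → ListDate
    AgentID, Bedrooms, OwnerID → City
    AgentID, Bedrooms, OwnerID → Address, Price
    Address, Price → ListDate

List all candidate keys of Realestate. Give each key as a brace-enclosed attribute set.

{Address, ListDate} is a candidate key since {Address, ListDate}⁺ = {Address, AgentID, Bedrooms, City, ListDate, OwnerID, Price} covers every attribute.
{Address, Price} is a candidate key since {Address, Price}⁺ = {Address, AgentID, Bedrooms, City, ListDate, OwnerID, Price} covers every attribute.
{AgentID, Bedrooms, City} is a candidate key since {AgentID, Bedrooms, City}⁺ = {Address, AgentID, Bedrooms, City, ListDate, OwnerID, Price} covers every attribute.
{AgentID, Bedrooms, ListDate} is a candidate key since {AgentID, Bedrooms, ListDate}⁺ = {Address, AgentID, Bedrooms, City, ListDate, OwnerID, Price} covers every attribute.
{AgentID, Bedrooms, OwnerID} is a candidate key since {AgentID, Bedrooms, OwnerID}⁺ = {Address, AgentID, Bedrooms, City, ListDate, OwnerID, Price} covers every attribute.
These are minimal and exhaustive — every other superkey contains one of them.

{Address, ListDate}, {Address, Price}, {AgentID, Bedrooms, City}, {AgentID, Bedrooms, ListDate}, {AgentID, Bedrooms, OwnerID}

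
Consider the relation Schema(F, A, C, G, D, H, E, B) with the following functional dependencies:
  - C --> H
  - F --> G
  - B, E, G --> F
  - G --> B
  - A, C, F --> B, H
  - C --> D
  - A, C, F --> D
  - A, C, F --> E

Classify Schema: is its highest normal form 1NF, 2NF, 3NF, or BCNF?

1NF

Candidate keys: {A, C, E, G}, {A, C, F}. Prime attributes: {A, C, E, F, G}.
C --> H: {C}⁺ = {C, D, H}, which is not all of the attributes, so the left side is not a superkey — BCNF is violated.
C --> H determines the non-prime attribute {H} from a non-superkey — 3NF is violated.
{C} is a proper subset of the key {A, C, F}, and {C}⁺ contains the non-prime attributes {D, H} — a partial dependency, so 2NF is violated.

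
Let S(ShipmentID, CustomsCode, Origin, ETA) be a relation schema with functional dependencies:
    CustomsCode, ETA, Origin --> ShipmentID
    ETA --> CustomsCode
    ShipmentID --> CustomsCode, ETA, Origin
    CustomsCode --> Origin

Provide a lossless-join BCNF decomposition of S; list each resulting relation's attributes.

{CustomsCode, ETA, ShipmentID}; {CustomsCode, Origin}

Candidate keys of the original relation: {ETA}, {ShipmentID}.
Within {CustomsCode, ETA, Origin, ShipmentID}: {CustomsCode}⁺ ∩ {CustomsCode, ETA, Origin, ShipmentID} = {CustomsCode, Origin}, not the whole set, so CustomsCode --> Origin violates BCNF; decompose into {CustomsCode, Origin} and {CustomsCode, ETA, ShipmentID}.
{CustomsCode, Origin} is in BCNF.
{CustomsCode, ETA, ShipmentID} is in BCNF.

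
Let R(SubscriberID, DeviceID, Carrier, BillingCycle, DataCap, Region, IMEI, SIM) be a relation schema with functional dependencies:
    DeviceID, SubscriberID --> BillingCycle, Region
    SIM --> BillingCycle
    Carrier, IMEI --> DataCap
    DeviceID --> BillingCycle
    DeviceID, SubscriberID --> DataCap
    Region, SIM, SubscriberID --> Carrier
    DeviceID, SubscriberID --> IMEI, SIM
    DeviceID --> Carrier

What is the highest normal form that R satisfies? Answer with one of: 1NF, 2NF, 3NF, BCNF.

1NF

Candidate key: {DeviceID, SubscriberID}. Prime attributes: {DeviceID, SubscriberID}.
SIM --> BillingCycle: {SIM}⁺ = {BillingCycle, SIM}, which is not all of the attributes, so the left side is not a superkey — BCNF is violated.
SIM --> BillingCycle determines the non-prime attribute {BillingCycle} from a non-superkey — 3NF is violated.
The proper key subset {DeviceID} of {DeviceID, SubscriberID} determines non-prime {BillingCycle, Carrier}, so the relation is not even in 2NF.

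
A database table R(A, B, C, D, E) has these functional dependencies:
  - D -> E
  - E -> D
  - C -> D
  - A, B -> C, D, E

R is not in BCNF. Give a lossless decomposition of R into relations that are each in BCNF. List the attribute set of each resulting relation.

Candidate key of the original relation: {A, B}.
{A, B, C, D, E}: {D} determines {D, E} here but is not a superkey — split on D -> E, giving {D, E} and {A, B, C, D}.
{D, E} has no BCNF violation.
{A, B, C, D}: {C} determines {C, D} here but is not a superkey — split on C -> D, giving {C, D} and {A, B, C}.
{C, D} has no BCNF violation.
{A, B, C} has no BCNF violation.

{A, B, C}; {C, D}; {D, E}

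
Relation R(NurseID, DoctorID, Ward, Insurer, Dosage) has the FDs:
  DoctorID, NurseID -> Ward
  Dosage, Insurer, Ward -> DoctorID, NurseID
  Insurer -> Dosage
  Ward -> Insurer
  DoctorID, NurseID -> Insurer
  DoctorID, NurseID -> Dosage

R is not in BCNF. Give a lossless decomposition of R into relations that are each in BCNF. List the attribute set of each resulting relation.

{DoctorID, Insurer, NurseID, Ward}; {Dosage, Insurer}

Candidate keys of the original relation: {DoctorID, NurseID}, {Ward}.
{DoctorID, Dosage, Insurer, NurseID, Ward}: {Insurer} determines {Dosage, Insurer} here but is not a superkey — split on Insurer -> Dosage, giving {Dosage, Insurer} and {DoctorID, Insurer, NurseID, Ward}.
{Dosage, Insurer} has no BCNF violation.
{DoctorID, Insurer, NurseID, Ward} has no BCNF violation.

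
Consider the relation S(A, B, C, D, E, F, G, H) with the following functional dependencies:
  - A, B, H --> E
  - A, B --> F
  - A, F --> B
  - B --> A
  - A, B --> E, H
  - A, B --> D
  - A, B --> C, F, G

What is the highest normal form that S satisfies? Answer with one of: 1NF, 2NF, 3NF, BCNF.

Candidate keys: {A, F}, {B}. Prime attributes: {A, B, F}.
Every FD has a superkey on the left, so the relation is in BCNF.

BCNF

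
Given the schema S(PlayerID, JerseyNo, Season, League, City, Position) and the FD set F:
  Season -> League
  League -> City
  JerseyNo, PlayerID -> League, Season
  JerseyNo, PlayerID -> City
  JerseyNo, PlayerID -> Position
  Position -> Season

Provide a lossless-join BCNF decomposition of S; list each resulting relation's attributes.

Candidate key of the original relation: {JerseyNo, PlayerID}.
In {City, JerseyNo, League, PlayerID, Position, Season}, {Season} is not a superkey ({Season}⁺ restricted to this set is {City, League, Season}), so split on Season -> City, League into {City, League, Season} and {JerseyNo, PlayerID, Position, Season}.
In {City, League, Season}, {League} is not a superkey ({League}⁺ restricted to this set is {City, League}), so split on League -> City into {City, League} and {League, Season}.
{City, League} has no BCNF violation.
{League, Season} has no BCNF violation.
In {JerseyNo, PlayerID, Position, Season}, {Position} is not a superkey ({Position}⁺ restricted to this set is {Position, Season}), so split on Position -> Season into {Position, Season} and {JerseyNo, PlayerID, Position}.
{Position, Season} has no BCNF violation.
{JerseyNo, PlayerID, Position} has no BCNF violation.

{City, League}; {JerseyNo, PlayerID, Position}; {League, Season}; {Position, Season}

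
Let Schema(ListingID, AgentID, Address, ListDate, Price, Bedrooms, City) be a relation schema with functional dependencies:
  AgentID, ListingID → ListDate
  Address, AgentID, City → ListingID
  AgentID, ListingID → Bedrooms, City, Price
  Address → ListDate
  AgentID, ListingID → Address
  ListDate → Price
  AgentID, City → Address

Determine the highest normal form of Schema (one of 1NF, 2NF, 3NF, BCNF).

Candidate keys: {AgentID, City}, {AgentID, ListingID}. Prime attributes: {AgentID, City, ListingID}.
For Address → ListDate we have {Address}⁺ = {Address, ListDate, Price}; {Address} is not a superkey, so BCNF fails.
Address → ListDate determines the non-prime attribute {ListDate} from a non-superkey — 3NF is violated.
No proper subset of a key has a non-prime attribute in its closure, so there is no partial dependency; 2NF holds.

2NF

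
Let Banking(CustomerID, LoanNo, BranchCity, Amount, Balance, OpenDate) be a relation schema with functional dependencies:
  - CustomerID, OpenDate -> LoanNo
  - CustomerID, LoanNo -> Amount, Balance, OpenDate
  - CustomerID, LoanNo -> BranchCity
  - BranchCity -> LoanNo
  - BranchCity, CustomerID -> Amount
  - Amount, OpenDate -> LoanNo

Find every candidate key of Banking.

{BranchCity, CustomerID}, {CustomerID, LoanNo}, {CustomerID, OpenDate}

{CustomerID} never appears on the right of any FD, so every key must include it.
{BranchCity, CustomerID}⁺ = {Amount, Balance, BranchCity, CustomerID, LoanNo, OpenDate}, which is every attribute, so {BranchCity, CustomerID} is a candidate key.
{CustomerID, LoanNo}⁺ = {Amount, Balance, BranchCity, CustomerID, LoanNo, OpenDate}, which is every attribute, so {CustomerID, LoanNo} is a candidate key.
{CustomerID, OpenDate}⁺ = {Amount, Balance, BranchCity, CustomerID, LoanNo, OpenDate}, which is every attribute, so {CustomerID, OpenDate} is a candidate key.
Any other superkey properly contains one of these, so there are no further candidate keys.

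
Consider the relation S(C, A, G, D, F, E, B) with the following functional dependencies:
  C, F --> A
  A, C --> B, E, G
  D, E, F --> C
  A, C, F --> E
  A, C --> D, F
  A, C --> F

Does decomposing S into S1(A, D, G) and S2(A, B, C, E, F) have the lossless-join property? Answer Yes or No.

No

Common attributes: {A}; their closure is {A}.
S1 ⊄ {A} and S2 ⊄ {A}, so the split is lossy.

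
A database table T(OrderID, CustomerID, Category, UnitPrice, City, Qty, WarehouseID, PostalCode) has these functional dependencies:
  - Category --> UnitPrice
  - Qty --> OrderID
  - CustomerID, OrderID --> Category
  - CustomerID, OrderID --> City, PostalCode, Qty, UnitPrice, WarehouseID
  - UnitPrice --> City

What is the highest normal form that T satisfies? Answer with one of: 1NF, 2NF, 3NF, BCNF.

Candidate keys: {CustomerID, OrderID}, {CustomerID, Qty}. Prime attributes: {CustomerID, OrderID, Qty}.
For Category --> UnitPrice we have {Category}⁺ = {Category, City, UnitPrice}; {Category} is not a superkey, so BCNF fails.
Category --> UnitPrice has non-prime {UnitPrice} on the right and a non-superkey on the left, so 3NF fails.
No non-prime attribute depends on a proper subset of any candidate key, so 2NF holds.

2NF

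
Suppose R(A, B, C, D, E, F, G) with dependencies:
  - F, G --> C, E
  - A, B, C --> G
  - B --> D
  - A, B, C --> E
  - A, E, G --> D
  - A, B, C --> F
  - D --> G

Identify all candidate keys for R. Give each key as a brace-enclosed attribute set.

No FD produces {A, B}, so they must be in every candidate key.
{A, B, C}⁺ = {A, B, C, D, E, F, G}, which is every attribute, so {A, B, C} is a candidate key.
{A, B, F}⁺ = {A, B, C, D, E, F, G}, which is every attribute, so {A, B, F} is a candidate key.
No proper subset of any of these is a key, and no other minimal superkey exists.

{A, B, C}, {A, B, F}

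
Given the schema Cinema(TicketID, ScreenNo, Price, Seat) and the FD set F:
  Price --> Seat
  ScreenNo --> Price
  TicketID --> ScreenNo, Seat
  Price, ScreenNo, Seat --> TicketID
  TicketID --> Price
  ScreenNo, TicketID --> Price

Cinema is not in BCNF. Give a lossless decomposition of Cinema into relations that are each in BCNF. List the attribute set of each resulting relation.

Candidate keys of the original relation: {ScreenNo}, {TicketID}.
Within {Price, ScreenNo, Seat, TicketID}: {Price}⁺ ∩ {Price, ScreenNo, Seat, TicketID} = {Price, Seat}, not the whole set, so Price --> Seat violates BCNF; decompose into {Price, Seat} and {Price, ScreenNo, TicketID}.
{Price, Seat} has no BCNF violation.
{Price, ScreenNo, TicketID} has no BCNF violation.

{Price, ScreenNo, TicketID}; {Price, Seat}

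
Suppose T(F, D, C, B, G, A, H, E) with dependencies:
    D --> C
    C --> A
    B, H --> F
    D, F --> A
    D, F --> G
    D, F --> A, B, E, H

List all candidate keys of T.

{D} never appears on the right of any FD, so every key must include it.
{D, F}⁺ = {A, B, C, D, E, F, G, H} — all of the relation — so {D, F} is a candidate key.
{B, D, H}⁺ = {A, B, C, D, E, F, G, H} — all of the relation — so {B, D, H} is a candidate key.
These are minimal and exhaustive — every other superkey contains one of them.

{B, D, H}, {D, F}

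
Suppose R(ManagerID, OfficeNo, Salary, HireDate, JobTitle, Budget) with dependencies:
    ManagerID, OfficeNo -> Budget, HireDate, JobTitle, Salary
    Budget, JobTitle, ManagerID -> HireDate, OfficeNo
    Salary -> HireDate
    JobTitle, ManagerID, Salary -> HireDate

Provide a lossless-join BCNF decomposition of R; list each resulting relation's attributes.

Candidate keys of the original relation: {Budget, JobTitle, ManagerID}, {ManagerID, OfficeNo}.
{Budget, HireDate, JobTitle, ManagerID, OfficeNo, Salary}: {Salary} determines {HireDate, Salary} here but is not a superkey — split on Salary -> HireDate, giving {HireDate, Salary} and {Budget, JobTitle, ManagerID, OfficeNo, Salary}.
{HireDate, Salary}: every determinant is a superkey — BCNF.
{Budget, JobTitle, ManagerID, OfficeNo, Salary}: every determinant is a superkey — BCNF.

{Budget, JobTitle, ManagerID, OfficeNo, Salary}; {HireDate, Salary}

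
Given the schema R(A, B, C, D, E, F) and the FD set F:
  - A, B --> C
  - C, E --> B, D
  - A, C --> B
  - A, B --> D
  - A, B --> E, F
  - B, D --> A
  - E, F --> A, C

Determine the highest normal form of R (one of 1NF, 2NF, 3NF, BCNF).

Candidate keys: {A, B}, {A, C}, {B, D}, {C, E}, {E, F}. Prime attributes: {A, B, C, D, E, F}.
Every FD has a superkey on the left, so the relation is in BCNF.

BCNF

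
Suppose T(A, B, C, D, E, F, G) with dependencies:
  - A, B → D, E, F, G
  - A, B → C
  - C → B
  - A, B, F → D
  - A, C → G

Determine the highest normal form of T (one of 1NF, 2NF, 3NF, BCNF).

3NF

Candidate keys: {A, B}, {A, C}. Prime attributes: {A, B, C}.
C → B breaks BCNF: {C}⁺ = {B, C}, so {C} is not a superkey.
Since {B} ⊆ prime attributes and every other non-superkey FD also has a prime right side, the schema is in 3NF.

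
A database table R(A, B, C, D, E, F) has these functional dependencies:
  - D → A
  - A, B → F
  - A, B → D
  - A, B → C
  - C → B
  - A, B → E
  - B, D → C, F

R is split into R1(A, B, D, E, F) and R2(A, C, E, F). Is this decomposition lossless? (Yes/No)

The shared attributes are {A, E, F} and {A, E, F}⁺ = {A, E, F}.
The closure covers neither R1 nor R2 entirely; the join is not lossless.

No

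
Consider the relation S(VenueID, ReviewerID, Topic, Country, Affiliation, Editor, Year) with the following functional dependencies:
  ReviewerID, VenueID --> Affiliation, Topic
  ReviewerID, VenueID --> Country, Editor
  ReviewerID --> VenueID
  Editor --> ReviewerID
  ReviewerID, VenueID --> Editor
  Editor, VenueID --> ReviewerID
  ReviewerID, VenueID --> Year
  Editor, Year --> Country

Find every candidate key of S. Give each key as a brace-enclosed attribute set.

{Editor}, {ReviewerID}

{Editor}⁺ = {Affiliation, Country, Editor, ReviewerID, Topic, VenueID, Year} — all of the relation — so {Editor} is a candidate key.
{ReviewerID}⁺ = {Affiliation, Country, Editor, ReviewerID, Topic, VenueID, Year} — all of the relation — so {ReviewerID} is a candidate key.
No proper subset of any of these is a key, and no other minimal superkey exists.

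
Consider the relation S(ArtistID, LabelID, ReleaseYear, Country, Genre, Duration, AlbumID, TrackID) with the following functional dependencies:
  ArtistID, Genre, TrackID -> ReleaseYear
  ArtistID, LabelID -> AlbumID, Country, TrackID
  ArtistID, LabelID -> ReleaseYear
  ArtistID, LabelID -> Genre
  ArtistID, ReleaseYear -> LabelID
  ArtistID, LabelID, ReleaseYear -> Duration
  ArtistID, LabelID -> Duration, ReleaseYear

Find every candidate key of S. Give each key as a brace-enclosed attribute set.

{ArtistID, Genre, TrackID}, {ArtistID, LabelID}, {ArtistID, ReleaseYear}

{ArtistID} never appears on the right of any FD, so every key must include it.
{ArtistID, LabelID}⁺ = {AlbumID, ArtistID, Country, Duration, Genre, LabelID, ReleaseYear, TrackID} — all of the relation — so {ArtistID, LabelID} is a candidate key.
{ArtistID, ReleaseYear}⁺ = {AlbumID, ArtistID, Country, Duration, Genre, LabelID, ReleaseYear, TrackID} — all of the relation — so {ArtistID, ReleaseYear} is a candidate key.
{ArtistID, Genre, TrackID}⁺ = {AlbumID, ArtistID, Country, Duration, Genre, LabelID, ReleaseYear, TrackID} — all of the relation — so {ArtistID, Genre, TrackID} is a candidate key.
Any other superkey properly contains one of these, so there are no further candidate keys.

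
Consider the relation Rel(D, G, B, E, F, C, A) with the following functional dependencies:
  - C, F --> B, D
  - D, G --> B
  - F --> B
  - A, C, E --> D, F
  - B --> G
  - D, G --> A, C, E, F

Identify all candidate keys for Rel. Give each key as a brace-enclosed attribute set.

{B, D}⁺ = {A, B, C, D, E, F, G} — all of the relation — so {B, D} is a candidate key.
{C, F}⁺ = {A, B, C, D, E, F, G} — all of the relation — so {C, F} is a candidate key.
{D, F}⁺ = {A, B, C, D, E, F, G} — all of the relation — so {D, F} is a candidate key.
{D, G}⁺ = {A, B, C, D, E, F, G} — all of the relation — so {D, G} is a candidate key.
{A, C, E}⁺ = {A, B, C, D, E, F, G} — all of the relation — so {A, C, E} is a candidate key.
Any other superkey properly contains one of these, so there are no further candidate keys.

{A, C, E}, {B, D}, {C, F}, {D, F}, {D, G}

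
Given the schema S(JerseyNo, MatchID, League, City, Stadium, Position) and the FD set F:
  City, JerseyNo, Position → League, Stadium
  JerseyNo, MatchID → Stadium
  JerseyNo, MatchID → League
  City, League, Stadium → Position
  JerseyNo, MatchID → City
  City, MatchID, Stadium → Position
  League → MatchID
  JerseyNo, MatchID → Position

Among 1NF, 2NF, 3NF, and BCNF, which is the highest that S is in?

3NF

Candidate keys: {City, JerseyNo, Position}, {JerseyNo, League}, {JerseyNo, MatchID}. Prime attributes: {City, JerseyNo, League, MatchID, Position}.
City, League, Stadium → Position breaks BCNF: {City, League, Stadium}⁺ = {City, League, MatchID, Position, Stadium}, so {City, League, Stadium} is not a superkey.
Since {Position} ⊆ prime attributes and every other non-superkey FD also has a prime right side, the schema is in 3NF.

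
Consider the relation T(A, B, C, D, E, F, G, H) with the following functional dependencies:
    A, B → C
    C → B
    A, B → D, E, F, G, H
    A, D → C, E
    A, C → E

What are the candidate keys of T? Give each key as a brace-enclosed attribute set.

{A, B}, {A, C}, {A, D}

No FD produces {A}, so it must be in every candidate key.
{A, B}⁺ = {A, B, C, D, E, F, G, H} — all of the relation — so {A, B} is a candidate key.
{A, C}⁺ = {A, B, C, D, E, F, G, H} — all of the relation — so {A, C} is a candidate key.
{A, D}⁺ = {A, B, C, D, E, F, G, H} — all of the relation — so {A, D} is a candidate key.
No proper subset of any of these is a key, and no other minimal superkey exists.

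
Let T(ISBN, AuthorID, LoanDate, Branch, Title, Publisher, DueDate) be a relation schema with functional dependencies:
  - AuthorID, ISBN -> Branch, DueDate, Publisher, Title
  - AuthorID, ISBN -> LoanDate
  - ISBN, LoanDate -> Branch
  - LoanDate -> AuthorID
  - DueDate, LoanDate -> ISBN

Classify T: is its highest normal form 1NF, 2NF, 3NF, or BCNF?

3NF

Candidate keys: {AuthorID, ISBN}, {DueDate, LoanDate}, {ISBN, LoanDate}. Prime attributes: {AuthorID, DueDate, ISBN, LoanDate}.
LoanDate -> AuthorID breaks BCNF: {LoanDate}⁺ = {AuthorID, LoanDate}, so {LoanDate} is not a superkey.
Since {AuthorID} ⊆ prime attributes and every other non-superkey FD also has a prime right side, the schema is in 3NF.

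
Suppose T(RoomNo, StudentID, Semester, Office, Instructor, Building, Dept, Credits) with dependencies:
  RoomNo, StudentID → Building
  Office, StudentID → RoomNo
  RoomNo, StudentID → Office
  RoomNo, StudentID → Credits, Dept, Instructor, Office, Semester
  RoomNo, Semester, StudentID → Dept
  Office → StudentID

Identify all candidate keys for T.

{Office}, {RoomNo, StudentID}

{Office}⁺ = {Building, Credits, Dept, Instructor, Office, RoomNo, Semester, StudentID}, which is every attribute, so {Office} is a candidate key.
{RoomNo, StudentID}⁺ = {Building, Credits, Dept, Instructor, Office, RoomNo, Semester, StudentID}, which is every attribute, so {RoomNo, StudentID} is a candidate key.
No proper subset of any of these is a key, and no other minimal superkey exists.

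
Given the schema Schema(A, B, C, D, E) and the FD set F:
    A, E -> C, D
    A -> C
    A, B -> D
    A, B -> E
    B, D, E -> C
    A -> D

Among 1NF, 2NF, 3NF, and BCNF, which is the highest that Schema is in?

1NF

Candidate key: {A, B}. Prime attributes: {A, B}.
A, E -> C, D: {A, E}⁺ = {A, C, D, E}, which is not all of the attributes, so the left side is not a superkey — BCNF is violated.
Because {C, D} are non-prime and the left side of A, E -> C, D is not a superkey, the relation is not in 3NF.
Since {A} ⊂ {A, B} and {A}⁺ ⊇ {C, D} with {C, D} non-prime, there is a partial dependency; 2NF fails.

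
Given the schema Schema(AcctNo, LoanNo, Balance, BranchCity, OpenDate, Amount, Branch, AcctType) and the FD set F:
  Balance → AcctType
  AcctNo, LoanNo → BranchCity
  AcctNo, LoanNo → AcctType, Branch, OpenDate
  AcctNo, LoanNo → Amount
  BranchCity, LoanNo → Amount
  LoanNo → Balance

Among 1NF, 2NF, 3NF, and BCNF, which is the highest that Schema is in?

1NF

Candidate key: {AcctNo, LoanNo}. Prime attributes: {AcctNo, LoanNo}.
For Balance → AcctType we have {Balance}⁺ = {AcctType, Balance}; {Balance} is not a superkey, so BCNF fails.
Balance → AcctType determines the non-prime attribute {AcctType} from a non-superkey — 3NF is violated.
{LoanNo} is a proper subset of the key {AcctNo, LoanNo}, and {LoanNo}⁺ contains the non-prime attributes {AcctType, Balance} — a partial dependency, so 2NF is violated.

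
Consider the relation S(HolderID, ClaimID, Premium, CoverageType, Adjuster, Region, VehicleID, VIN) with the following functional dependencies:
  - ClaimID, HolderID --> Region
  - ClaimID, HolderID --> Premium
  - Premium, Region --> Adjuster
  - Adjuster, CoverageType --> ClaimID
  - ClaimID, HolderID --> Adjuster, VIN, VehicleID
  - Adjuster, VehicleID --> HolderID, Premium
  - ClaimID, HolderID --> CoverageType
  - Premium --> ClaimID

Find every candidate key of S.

{Adjuster, CoverageType, HolderID}, {Adjuster, VehicleID}, {ClaimID, HolderID}, {HolderID, Premium}, {Premium, Region, VehicleID}

{Adjuster, VehicleID}⁺ = {Adjuster, ClaimID, CoverageType, HolderID, Premium, Region, VIN, VehicleID}, which is every attribute, so {Adjuster, VehicleID} is a candidate key.
{ClaimID, HolderID}⁺ = {Adjuster, ClaimID, CoverageType, HolderID, Premium, Region, VIN, VehicleID}, which is every attribute, so {ClaimID, HolderID} is a candidate key.
{HolderID, Premium}⁺ = {Adjuster, ClaimID, CoverageType, HolderID, Premium, Region, VIN, VehicleID}, which is every attribute, so {HolderID, Premium} is a candidate key.
{Adjuster, CoverageType, HolderID}⁺ = {Adjuster, ClaimID, CoverageType, HolderID, Premium, Region, VIN, VehicleID}, which is every attribute, so {Adjuster, CoverageType, HolderID} is a candidate key.
{Premium, Region, VehicleID}⁺ = {Adjuster, ClaimID, CoverageType, HolderID, Premium, Region, VIN, VehicleID}, which is every attribute, so {Premium, Region, VehicleID} is a candidate key.
No proper subset of any of these is a key, and no other minimal superkey exists.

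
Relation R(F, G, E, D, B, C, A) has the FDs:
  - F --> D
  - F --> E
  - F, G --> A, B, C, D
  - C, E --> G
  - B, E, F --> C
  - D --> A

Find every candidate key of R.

{B, F}, {C, F}, {F, G}

{F} never appears on the right of any FD, so every key must include it.
{B, F} is a candidate key since {B, F}⁺ = {A, B, C, D, E, F, G} covers every attribute.
{C, F} is a candidate key since {C, F}⁺ = {A, B, C, D, E, F, G} covers every attribute.
{F, G} is a candidate key since {F, G}⁺ = {A, B, C, D, E, F, G} covers every attribute.
No proper subset of any of these is a key, and no other minimal superkey exists.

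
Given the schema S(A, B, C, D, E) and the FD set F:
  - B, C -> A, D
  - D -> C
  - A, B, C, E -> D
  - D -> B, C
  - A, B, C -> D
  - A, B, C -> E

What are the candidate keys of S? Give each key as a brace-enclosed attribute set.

{D}⁺ = {A, B, C, D, E} — all of the relation — so {D} is a candidate key.
{B, C}⁺ = {A, B, C, D, E} — all of the relation — so {B, C} is a candidate key.
These are minimal and exhaustive — every other superkey contains one of them.

{B, C}, {D}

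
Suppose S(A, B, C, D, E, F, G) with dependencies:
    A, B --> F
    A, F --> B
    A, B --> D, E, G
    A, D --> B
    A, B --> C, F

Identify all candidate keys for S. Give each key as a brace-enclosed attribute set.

{A, B}, {A, D}, {A, F}

Attributes never on any right-hand side: {A} — every candidate key must contain it.
Closure of {A, B} is {A, B, C, D, E, F, G}, the whole schema; {A, B} is a candidate key.
Closure of {A, D} is {A, B, C, D, E, F, G}, the whole schema; {A, D} is a candidate key.
Closure of {A, F} is {A, B, C, D, E, F, G}, the whole schema; {A, F} is a candidate key.
These are minimal and exhaustive — every other superkey contains one of them.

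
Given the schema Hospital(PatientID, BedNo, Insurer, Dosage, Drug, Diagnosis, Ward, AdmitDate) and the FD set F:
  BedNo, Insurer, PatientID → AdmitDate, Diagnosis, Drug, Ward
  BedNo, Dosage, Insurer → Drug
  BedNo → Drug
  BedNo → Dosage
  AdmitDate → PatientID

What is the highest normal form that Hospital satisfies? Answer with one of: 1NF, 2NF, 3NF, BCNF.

Candidate keys: {AdmitDate, BedNo, Insurer}, {BedNo, Insurer, PatientID}. Prime attributes: {AdmitDate, BedNo, Insurer, PatientID}.
BedNo, Dosage, Insurer → Drug: {BedNo, Dosage, Insurer}⁺ = {BedNo, Dosage, Drug, Insurer}, which is not all of the attributes, so the left side is not a superkey — BCNF is violated.
BedNo, Dosage, Insurer → Drug has non-prime {Drug} on the right and a non-superkey on the left, so 3NF fails.
The proper key subset {BedNo} of {AdmitDate, BedNo, Insurer} determines non-prime {Dosage, Drug}, so the relation is not even in 2NF.

1NF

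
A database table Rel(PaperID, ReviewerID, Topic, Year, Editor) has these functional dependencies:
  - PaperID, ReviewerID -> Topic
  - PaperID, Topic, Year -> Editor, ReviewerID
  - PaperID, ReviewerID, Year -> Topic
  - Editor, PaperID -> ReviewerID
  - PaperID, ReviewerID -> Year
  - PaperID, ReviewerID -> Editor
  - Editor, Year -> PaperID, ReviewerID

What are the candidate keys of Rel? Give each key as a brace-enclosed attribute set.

{Editor, PaperID}, {Editor, Year}, {PaperID, ReviewerID}, {PaperID, Topic, Year}

{Editor, PaperID}⁺ = {Editor, PaperID, ReviewerID, Topic, Year}, which is every attribute, so {Editor, PaperID} is a candidate key.
{Editor, Year}⁺ = {Editor, PaperID, ReviewerID, Topic, Year}, which is every attribute, so {Editor, Year} is a candidate key.
{PaperID, ReviewerID}⁺ = {Editor, PaperID, ReviewerID, Topic, Year}, which is every attribute, so {PaperID, ReviewerID} is a candidate key.
{PaperID, Topic, Year}⁺ = {Editor, PaperID, ReviewerID, Topic, Year}, which is every attribute, so {PaperID, Topic, Year} is a candidate key.
These are minimal and exhaustive — every other superkey contains one of them.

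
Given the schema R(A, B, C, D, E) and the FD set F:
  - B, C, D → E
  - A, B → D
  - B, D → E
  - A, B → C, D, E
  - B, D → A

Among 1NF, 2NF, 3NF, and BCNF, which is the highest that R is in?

BCNF

Candidate keys: {A, B}, {B, D}. Prime attributes: {A, B, D}.
Each dependency's left side is a superkey — BCNF holds.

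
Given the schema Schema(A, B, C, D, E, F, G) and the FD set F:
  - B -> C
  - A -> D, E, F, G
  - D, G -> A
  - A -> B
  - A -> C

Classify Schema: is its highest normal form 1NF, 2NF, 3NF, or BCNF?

Candidate keys: {A}, {D, G}. Prime attributes: {A, D, G}.
For B -> C we have {B}⁺ = {B, C}; {B} is not a superkey, so BCNF fails.
Because {C} is non-prime and the left side of B -> C is not a superkey, the relation is not in 3NF.
No non-prime attribute depends on a proper subset of any candidate key, so 2NF holds.

2NF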